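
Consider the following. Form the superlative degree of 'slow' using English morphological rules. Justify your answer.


Apply superlative formation (add -est): 'slow' -> 'slowest'.

slowest


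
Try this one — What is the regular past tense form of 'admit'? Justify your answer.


Apply rule: Double final consonant and add -ed. 'admit' becomes 'admitted'.

admitted


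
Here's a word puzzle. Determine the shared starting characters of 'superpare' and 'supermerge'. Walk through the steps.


Compare from the start: 5 characters match: 'super'. Mismatch at position 6: 'p' vs 'm'.

super


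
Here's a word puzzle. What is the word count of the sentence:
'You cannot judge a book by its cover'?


Split into words: You | cannot | judge | a | book | by | its | cover = 8 words.

8


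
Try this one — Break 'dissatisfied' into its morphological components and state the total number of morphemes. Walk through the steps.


Step 1: Identify prefix: 'dis' (meaning: not/apart)
Step 2: Identify root: 'satisfy'
Step 3: Identify suffix(es): 'ed'
Decomposition: dis- (prefix: not/apart) + satisfy (root) + -ed (suffix: past)
Total morphemes: 3

3 morphemes (dis- (prefix: not/apart) + satisfy (root) + -ed (suffix: past))


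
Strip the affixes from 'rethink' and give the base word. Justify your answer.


Remove prefix 're' from 'rethink' to get root 'think'.

think


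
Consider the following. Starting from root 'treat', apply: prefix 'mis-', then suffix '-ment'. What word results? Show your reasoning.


Step 1: Add prefix 'mis-' to 'treat' = 'mistreat'
Step 2: Add suffix '-ment' to 'mistreat' = 'mistreatment'

mistreatment


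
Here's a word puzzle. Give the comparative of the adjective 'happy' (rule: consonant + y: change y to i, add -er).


Apply comparative formation (consonant + y: change y to i, add -er): 'happy' -> 'happier'.

happier


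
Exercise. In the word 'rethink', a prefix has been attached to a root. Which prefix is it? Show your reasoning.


The word 'rethink' = 're' (prefix) + 'think' (root). The prefix is 're'.

re


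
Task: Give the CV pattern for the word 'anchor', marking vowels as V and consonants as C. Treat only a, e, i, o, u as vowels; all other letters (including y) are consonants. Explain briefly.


Letter mapping: a = V, n = C, c = C, h = C, o = V, r = C.

VCCCVC


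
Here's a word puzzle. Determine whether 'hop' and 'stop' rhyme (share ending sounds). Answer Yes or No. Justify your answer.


Rime (stressed vowel + following sounds) of 'hop': -op = /ɒp/
Rime of 'stop': -op = /ɒp/
/ɒp/ and /ɒp/ are the same ending sound, so the words rhyme.

Yes


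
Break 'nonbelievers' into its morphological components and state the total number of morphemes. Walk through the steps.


Step 1: Identify prefix: 'non' (meaning: not)
Step 2: Identify root: 'believe'
Step 3: Identify suffix(es): 'er, s'
Decomposition: non- (prefix: not) + believe (root) + -er (suffix: one who) + -s (plural)
Total morphemes: 4

4 morphemes (non- (prefix: not) + believe (root) + -er (suffix: one who) + -s (plural))


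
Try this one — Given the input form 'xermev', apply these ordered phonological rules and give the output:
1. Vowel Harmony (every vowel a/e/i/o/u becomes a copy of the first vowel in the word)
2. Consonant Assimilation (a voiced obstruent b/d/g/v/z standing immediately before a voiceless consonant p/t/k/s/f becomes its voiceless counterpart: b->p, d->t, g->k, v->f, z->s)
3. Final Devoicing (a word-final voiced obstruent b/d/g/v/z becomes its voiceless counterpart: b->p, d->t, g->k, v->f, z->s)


Starting form: 'xermev'
Rule 1: Vowel Harmony: all vowels already match. No change.
Rule 2: Consonant Assimilation: no voiced obstruent (b/d/g/v/z) stands immediately before a voiceless consonant (p/t/k/s/f). No change.
Rule 3: Final Devoicing: word-final voiced obstruent 'v' becomes voiceless 'f'. 'xermev' -> 'xermef'
Final form: 'xermef'

xermef


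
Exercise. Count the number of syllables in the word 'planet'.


Break 'planet' into syllables: plan-et -> plan | et = 2 syllables

2 syllables


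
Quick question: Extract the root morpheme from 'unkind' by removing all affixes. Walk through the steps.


Remove prefix 'un' from 'unkind' to get root 'kind'.

kind


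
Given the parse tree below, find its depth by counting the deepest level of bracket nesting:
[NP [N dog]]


Count bracket nesting levels:
'[' at pos 0: depth = 1
'[' at pos 4: depth = 2
Maximum depth reached: 2

2


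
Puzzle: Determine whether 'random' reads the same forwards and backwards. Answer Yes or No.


Forward: 'random'
Reversed: 'modnar'
They differ.

No


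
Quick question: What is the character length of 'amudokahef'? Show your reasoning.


Spell out 'amudokahef' and number each letter: a(1), m(2), u(3), d(4), o(5), k(6), a(7), h(8), e(9), f(10). Total: 10 letters.

10


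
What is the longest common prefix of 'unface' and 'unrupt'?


Compare from the start: 2 characters match: 'un'. Mismatch at position 3: 'f' vs 'r'.

un


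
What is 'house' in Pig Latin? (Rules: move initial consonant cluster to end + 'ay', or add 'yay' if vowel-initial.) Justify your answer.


'house': move consonant cluster 'h' to end and add 'ay': 'ousehay'.

ousehay


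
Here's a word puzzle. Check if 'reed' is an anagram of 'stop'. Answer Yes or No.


Sorted letters of 'reed': 'deer'
Sorted letters of 'stop': 'opst'
They do not match.

No


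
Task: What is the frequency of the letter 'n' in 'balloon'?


Letter 'n' in 'balloon': found at position(s) 7 = 1 occurrence(s).

1


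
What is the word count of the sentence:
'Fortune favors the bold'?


Split into words: Fortune | favors | the | bold = 4 words.

4


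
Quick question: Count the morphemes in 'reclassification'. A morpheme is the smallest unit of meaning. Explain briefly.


Decomposition: re- (prefix) + class (root) + -ify (suffix) + -ation (suffix) = 4 morpheme(s)

4 morphemes


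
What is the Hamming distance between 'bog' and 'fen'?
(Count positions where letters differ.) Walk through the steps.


Alignment:
Position 1: 'b' vs 'f' = DIFFER
Position 2: 'o' vs 'e' = DIFFER
Position 3: 'g' vs 'n' = DIFFER
Total differences: 3

3


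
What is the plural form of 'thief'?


Apply rule: Change -f to -ves. 'thief' becomes 'thieves'.

thieves


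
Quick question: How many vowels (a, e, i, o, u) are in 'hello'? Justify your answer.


Vowels in 'hello': e, o = 2 vowels.

2


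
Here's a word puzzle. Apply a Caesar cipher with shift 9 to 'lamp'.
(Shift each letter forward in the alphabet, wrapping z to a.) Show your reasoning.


Shift each letter by 9: l -> u, a -> j, m -> v, p -> y. Result: 'ujvy'.

ujvy


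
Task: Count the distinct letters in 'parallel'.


Unique letters in 'parallel': {a, e, l, p, r} = 5 distinct letters.

5


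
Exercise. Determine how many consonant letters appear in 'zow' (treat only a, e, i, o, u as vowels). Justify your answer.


Consonants in 'zow': z, w = 2 consonants.

2


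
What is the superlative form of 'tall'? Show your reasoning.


Apply superlative formation (add -est): 'tall' -> 'tallest'.

tallest


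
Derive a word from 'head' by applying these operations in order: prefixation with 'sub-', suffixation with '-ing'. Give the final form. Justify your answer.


Step 1: Add prefix 'sub-' to 'head' = 'subhead'
Step 2: Add suffix '-ing' to 'subhead' = 'subheading'

subheading


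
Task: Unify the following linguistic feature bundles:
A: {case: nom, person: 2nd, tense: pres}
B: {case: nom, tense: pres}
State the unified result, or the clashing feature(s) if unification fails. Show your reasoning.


Compare features:
case: A=nom vs B=nom -> unified: nom
person: A=2nd vs B=_ -> unified: 2nd
tense: A=pres vs B=pres -> unified: pres
No clashes found.

Unified: {case: nom, person: 2nd, tense: pres}


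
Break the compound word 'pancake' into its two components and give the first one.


Split 'pancake' into 'pan' + 'cake'. The first part is 'pan'.

pan


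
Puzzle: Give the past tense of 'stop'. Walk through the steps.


Apply rule: Double final consonant and add -ed. 'stop' becomes 'stopped'.

stopped


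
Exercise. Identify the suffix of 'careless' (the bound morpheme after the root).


The word 'careless' = 'care' (root) + '-less' (suffix). The suffix is '-less'.

less


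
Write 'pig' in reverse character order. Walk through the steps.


Reverse 'pig' character by character: 'gip'.

gip


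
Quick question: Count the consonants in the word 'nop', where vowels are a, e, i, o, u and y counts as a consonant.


Consonants in 'nop': n, p = 2 consonants.

2


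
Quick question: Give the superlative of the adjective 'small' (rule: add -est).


Apply superlative formation (add -est): 'small' -> 'smallest'.

smallest


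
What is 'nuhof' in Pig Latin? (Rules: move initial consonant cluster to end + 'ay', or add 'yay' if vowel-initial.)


'nuhof': move consonant cluster 'n' to end and add 'ay': 'uhofnay'.

uhofnay


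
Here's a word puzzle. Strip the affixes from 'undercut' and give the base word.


Remove prefix 'under' from 'undercut' to get root 'cut'.

cut


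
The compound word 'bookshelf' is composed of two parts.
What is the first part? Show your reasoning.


Split 'bookshelf' into 'book' + 'shelf'. The first part is 'book'.

book


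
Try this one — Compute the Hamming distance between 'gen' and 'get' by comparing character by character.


Alignment:
Position 1: 'g' vs 'g' = match
Position 2: 'e' vs 'e' = match
Position 3: 'n' vs 't' = DIFFER
Total differences: 1

1


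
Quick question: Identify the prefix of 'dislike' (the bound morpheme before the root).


The word 'dislike' = 'dis' (prefix) + 'like' (root). The prefix is 'dis'.

dis


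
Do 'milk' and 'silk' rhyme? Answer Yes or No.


Rime (stressed vowel + following sounds) of 'milk': -ilk = /ɪlk/
Rime of 'silk': -ilk = /ɪlk/
/ɪlk/ and /ɪlk/ are the same ending sound, so the words rhyme.

Yes


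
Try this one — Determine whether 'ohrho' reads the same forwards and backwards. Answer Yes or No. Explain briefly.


Forward: 'ohrho'
Reversed: 'ohrho'
They are identical.

Yes


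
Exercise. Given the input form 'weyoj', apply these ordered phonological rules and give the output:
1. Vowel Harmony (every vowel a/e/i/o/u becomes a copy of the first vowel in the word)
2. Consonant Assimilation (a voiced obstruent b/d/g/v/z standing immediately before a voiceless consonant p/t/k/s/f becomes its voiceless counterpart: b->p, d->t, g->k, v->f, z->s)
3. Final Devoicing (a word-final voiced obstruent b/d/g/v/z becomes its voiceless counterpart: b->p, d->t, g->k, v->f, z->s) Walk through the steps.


Starting form: 'weyoj'
Rule 1: Vowel Harmony: all vowels become 'e' (matching first vowel). 'weyoj' -> 'weyej'
Rule 2: Consonant Assimilation: no voiced obstruent (b/d/g/v/z) stands immediately before a voiceless consonant (p/t/k/s/f). No change.
Rule 3: Final Devoicing: final consonant 'j' is not one of the voiced obstruents b/d/g/v/z. No change.
Final form: 'weyej'

weyej


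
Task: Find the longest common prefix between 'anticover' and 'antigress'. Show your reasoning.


Compare from the start: 4 characters match: 'anti'. Mismatch at position 5: 'c' vs 'g'.

anti


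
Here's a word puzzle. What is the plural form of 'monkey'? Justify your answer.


Apply rule: Add -s. 'monkey' becomes 'monkeys'.

monkeys


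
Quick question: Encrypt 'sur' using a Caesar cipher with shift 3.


Shift each letter by 3: s -> v, u -> x, r -> u. Result: 'vxu'.

vxu


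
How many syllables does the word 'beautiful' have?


Break 'beautiful' into syllables: beau-ti-ful -> beau | ti | ful = 3 syllables

3 syllables


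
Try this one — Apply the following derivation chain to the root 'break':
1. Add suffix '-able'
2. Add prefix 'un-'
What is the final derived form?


Step 1: Add suffix '-able' to 'break' = 'breakable'
Step 2: Add prefix 'un-' to 'breakable' = 'unbreakable'

unbreakable


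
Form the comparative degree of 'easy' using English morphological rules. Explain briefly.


Apply comparative formation (consonant + y: change y to i, add -er): 'easy' -> 'easier'.

easier


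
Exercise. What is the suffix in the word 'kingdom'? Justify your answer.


The word 'kingdom' = 'king' (root) + '-dom' (suffix). The suffix is '-dom'.

dom


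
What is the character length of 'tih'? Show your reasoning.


Spell out 'tih' and number each letter: t(1), i(2), h(3). Total: 3 letters.

3


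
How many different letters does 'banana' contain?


Unique letters in 'banana': {a, b, n} = 3 distinct letters.

3


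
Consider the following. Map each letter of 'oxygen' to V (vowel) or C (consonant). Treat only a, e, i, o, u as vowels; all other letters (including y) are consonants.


Letter mapping: o = V, x = C, y = C, g = C, e = V, n = C.

VCCCVC


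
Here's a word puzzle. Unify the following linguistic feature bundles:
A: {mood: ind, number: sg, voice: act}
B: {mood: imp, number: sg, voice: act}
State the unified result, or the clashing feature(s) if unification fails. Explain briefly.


Compare features:
mood: A=ind vs B=imp -> CLASH
number: A=sg vs B=sg -> unified: sg
voice: A=act vs B=act -> unified: act
Clash detected on feature 'mood' (ind vs imp); unification fails.

CLASH on 'mood' (ind vs imp)


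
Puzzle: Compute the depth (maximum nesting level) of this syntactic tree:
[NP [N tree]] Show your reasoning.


Count bracket nesting levels:
'[' at pos 0: depth = 1
'[' at pos 4: depth = 2
Maximum depth reached: 2

2


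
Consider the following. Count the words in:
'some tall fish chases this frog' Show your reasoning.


Split into words: some | tall | fish | chases | this | frog = 6 words.

6


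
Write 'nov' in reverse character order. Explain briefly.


Reverse 'nov' character by character: 'von'.

von


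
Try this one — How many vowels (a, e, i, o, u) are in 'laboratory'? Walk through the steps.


Vowels in 'laboratory': a, o, a, o = 4 vowels.

4


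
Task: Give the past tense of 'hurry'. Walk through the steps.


Apply rule: Change -y to -ied. 'hurry' becomes 'hurried'.

hurried


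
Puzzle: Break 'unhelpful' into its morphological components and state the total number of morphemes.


Step 1: Identify prefix: 'un' (meaning: not/reverse)
Step 2: Identify root: 'help'
Step 3: Identify suffix(es): 'ful'
Decomposition: un- (prefix: not/reverse) + help (root) + -ful (suffix: full of)
Total morphemes: 3

3 morphemes (un- (prefix: not/reverse) + help (root) + -ful (suffix: full of))


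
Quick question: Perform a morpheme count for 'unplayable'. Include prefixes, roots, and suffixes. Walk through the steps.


Decomposition: un- (prefix) + play (root) + -able (suffix) = 3 morpheme(s)

3 morphemes


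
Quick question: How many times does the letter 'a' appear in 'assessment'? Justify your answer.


Letter 'a' in 'assessment': found at position(s) 1 = 1 occurrence(s).

1


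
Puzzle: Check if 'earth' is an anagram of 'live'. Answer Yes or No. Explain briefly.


Sorted letters of 'earth': 'aehrt'
Sorted letters of 'live': 'eilv'
They do not match.

No


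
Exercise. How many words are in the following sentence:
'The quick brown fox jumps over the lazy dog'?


Split into words: The | quick | brown | fox | jumps | over | the | lazy | dog = 9 words.

9


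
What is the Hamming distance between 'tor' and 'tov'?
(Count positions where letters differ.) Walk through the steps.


Alignment:
Position 1: 't' vs 't' = match
Position 2: 'o' vs 'o' = match
Position 3: 'r' vs 'v' = DIFFER
Total differences: 1

1


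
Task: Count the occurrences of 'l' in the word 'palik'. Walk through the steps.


Letter 'l' in 'palik': found at position(s) 3 = 1 occurrence(s).

1


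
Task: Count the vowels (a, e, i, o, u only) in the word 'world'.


Vowels in 'world': o = 1 vowels.

1


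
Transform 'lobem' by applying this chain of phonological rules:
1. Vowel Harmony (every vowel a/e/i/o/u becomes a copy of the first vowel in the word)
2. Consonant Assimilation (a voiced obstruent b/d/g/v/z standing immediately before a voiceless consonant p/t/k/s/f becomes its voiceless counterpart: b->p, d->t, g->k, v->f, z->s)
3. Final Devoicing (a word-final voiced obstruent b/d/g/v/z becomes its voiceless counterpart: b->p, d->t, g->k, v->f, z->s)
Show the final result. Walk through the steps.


Starting form: 'lobem'
Rule 1: Vowel Harmony: all vowels become 'o' (matching first vowel). 'lobem' -> 'lobom'
Rule 2: Consonant Assimilation: no voiced obstruent (b/d/g/v/z) stands immediately before a voiceless consonant (p/t/k/s/f). No change.
Rule 3: Final Devoicing: final consonant 'm' is not one of the voiced obstruents b/d/g/v/z. No change.
Final form: 'lobom'

lobom


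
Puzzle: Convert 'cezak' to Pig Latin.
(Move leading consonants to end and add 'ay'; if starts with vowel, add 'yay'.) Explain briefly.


'cezak': move consonant cluster 'c' to end and add 'ay': 'ezakcay'.

ezakcay


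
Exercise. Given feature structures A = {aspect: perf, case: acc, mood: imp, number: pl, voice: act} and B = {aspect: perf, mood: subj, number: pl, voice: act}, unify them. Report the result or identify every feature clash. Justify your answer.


Compare features:
aspect: A=perf vs B=perf -> unified: perf
case: A=acc vs B=_ -> unified: acc
mood: A=imp vs B=subj -> CLASH
number: A=pl vs B=pl -> unified: pl
voice: A=act vs B=act -> unified: act
Clash detected on feature 'mood' (imp vs subj); unification fails.

CLASH on 'mood' (imp vs subj)


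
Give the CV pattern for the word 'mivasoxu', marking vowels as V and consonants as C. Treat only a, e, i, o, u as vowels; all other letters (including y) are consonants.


Letter mapping: m = C, i = V, v = C, a = V, s = C, o = V, x = C, u = V.

CVCVCVCV


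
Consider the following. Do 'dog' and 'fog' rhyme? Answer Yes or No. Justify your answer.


Rime (stressed vowel + following sounds) of 'dog': -og = /ɒg/
Rime of 'fog': -og = /ɒg/
/ɒg/ and /ɒg/ are the same ending sound, so the words rhyme.

Yes


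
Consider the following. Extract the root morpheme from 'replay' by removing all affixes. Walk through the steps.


Remove prefix 're' from 'replay' to get root 'play'.

play


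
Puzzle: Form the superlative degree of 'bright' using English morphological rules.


Apply superlative formation (add -est): 'bright' -> 'brightest'.

brightest


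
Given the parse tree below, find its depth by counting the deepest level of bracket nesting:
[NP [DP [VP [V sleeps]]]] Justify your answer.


Count bracket nesting levels:
'[' at pos 0: depth = 1
'[' at pos 4: depth = 2
'[' at pos 8: depth = 3
'[' at pos 12: depth = 4
Maximum depth reached: 4

4


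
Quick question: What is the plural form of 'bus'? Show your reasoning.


Apply rule: Add -es (sibilant/fricative ending). 'bus' becomes 'buses'.

buses


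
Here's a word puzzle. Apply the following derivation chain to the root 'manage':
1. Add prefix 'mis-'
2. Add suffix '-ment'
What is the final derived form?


Step 1: Add prefix 'mis-' to 'manage' = 'mismanage'
Step 2: Add suffix '-ment' to 'mismanage' = 'mismanagement'

mismanagement


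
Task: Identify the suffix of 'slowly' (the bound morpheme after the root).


The word 'slowly' = 'slow' (root) + '-ly' (suffix). The suffix is '-ly'.

ly


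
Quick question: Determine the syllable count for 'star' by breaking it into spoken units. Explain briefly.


Break 'star' into syllables: star -> star = 1 syllable

1 syllable


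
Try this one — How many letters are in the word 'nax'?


Spell out 'nax' and number each letter: n(1), a(2), x(3). Total: 3 letters.

3


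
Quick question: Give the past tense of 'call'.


Apply rule: Add -ed. 'call' becomes 'called'.

called


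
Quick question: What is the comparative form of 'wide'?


Apply comparative formation (ends in e: add -r): 'wide' -> 'wider'.

wider


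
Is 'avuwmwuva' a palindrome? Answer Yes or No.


Forward: 'avuwmwuva'
Reversed: 'avuwmwuva'
They are identical.

Yes


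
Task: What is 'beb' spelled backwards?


Reverse 'beb' character by character: 'beb'.

beb


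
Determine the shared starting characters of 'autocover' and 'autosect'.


Compare from the start: 4 characters match: 'auto'. Mismatch at position 5: 'c' vs 's'.

auto


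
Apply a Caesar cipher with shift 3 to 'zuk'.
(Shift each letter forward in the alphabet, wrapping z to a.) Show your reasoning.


Shift each letter by 3: z -> c, u -> x, k -> n. Result: 'cxn'.

cxn


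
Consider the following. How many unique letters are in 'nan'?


Unique letters in 'nan': {a, n} = 2 distinct letters.

2


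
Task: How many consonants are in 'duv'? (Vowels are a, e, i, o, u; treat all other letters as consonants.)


Consonants in 'duv': d, v = 2 consonants.

2


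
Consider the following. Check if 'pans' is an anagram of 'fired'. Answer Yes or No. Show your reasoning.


Sorted letters of 'pans': 'anps'
Sorted letters of 'fired': 'defir'
They do not match.

No


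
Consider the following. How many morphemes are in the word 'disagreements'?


Decomposition: dis- (prefix) + agree (root) + -ment (suffix) + -s (plural) = 4 morpheme(s)

4 morphemes


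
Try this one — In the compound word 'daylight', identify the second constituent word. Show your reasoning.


Split 'daylight' into 'day' + 'light'. The second part is 'light'.

light


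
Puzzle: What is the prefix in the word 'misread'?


The word 'misread' = 'mis' (prefix) + 'read' (root). The prefix is 'mis'.

mis


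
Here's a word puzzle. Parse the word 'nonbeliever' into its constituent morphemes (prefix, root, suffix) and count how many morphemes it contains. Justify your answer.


Step 1: Identify prefix: 'non' (meaning: not)
Step 2: Identify root: 'believe'
Step 3: Identify suffix(es): 'er'
Decomposition: non- (prefix: not) + believe (root) + -er (suffix: one who)
Total morphemes: 3

3 morphemes (non- (prefix: not) + believe (root) + -er (suffix: one who))


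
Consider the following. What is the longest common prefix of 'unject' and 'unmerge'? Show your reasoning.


Compare from the start: 2 characters match: 'un'. Mismatch at position 3: 'j' vs 'm'.

un


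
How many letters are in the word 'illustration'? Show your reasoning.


Spell out 'illustration' and number each letter: i(1), l(2), l(3), u(4), s(5), t(6), r(7), a(8), t(9), i(10), o(11), n(12). Total: 12 letters.

12


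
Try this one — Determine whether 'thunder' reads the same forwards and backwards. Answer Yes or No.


Forward: 'thunder'
Reversed: 'rednuht'
They differ.

No


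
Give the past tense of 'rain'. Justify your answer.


Apply rule: Add -ed. 'rain' becomes 'rained'.

rained


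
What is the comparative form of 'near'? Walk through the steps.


Apply comparative formation (add -er): 'near' -> 'nearer'.

nearer


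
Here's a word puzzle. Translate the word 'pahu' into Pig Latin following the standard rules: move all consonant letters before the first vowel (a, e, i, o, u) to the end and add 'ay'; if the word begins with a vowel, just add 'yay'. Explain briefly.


'pahu': move consonant cluster 'p' to end and add 'ay': 'ahupay'.

ahupay


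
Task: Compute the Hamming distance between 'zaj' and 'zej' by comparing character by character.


Alignment:
Position 1: 'z' vs 'z' = match
Position 2: 'a' vs 'e' = DIFFER
Position 3: 'j' vs 'j' = match
Total differences: 1

1


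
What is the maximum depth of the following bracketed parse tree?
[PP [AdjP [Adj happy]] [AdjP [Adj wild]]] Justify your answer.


Count bracket nesting levels:
'[' at pos 0: depth = 1
'[' at pos 4: depth = 2
'[' at pos 10: depth = 3
'[' at pos 23: depth = 2
'[' at pos 29: depth = 3
Maximum depth reached: 3

3


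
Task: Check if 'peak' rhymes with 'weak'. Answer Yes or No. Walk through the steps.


Rime (stressed vowel + following sounds) of 'peak': -eak = /iːk/
Rime of 'weak': -eak = /iːk/
/iːk/ and /iːk/ are the same ending sound, so the words rhyme.

Yes


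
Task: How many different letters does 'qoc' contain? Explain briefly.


Unique letters in 'qoc': {c, o, q} = 3 distinct letters.

3


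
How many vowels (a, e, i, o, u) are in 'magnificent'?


Vowels in 'magnificent': a, i, i, e = 4 vowels.

4


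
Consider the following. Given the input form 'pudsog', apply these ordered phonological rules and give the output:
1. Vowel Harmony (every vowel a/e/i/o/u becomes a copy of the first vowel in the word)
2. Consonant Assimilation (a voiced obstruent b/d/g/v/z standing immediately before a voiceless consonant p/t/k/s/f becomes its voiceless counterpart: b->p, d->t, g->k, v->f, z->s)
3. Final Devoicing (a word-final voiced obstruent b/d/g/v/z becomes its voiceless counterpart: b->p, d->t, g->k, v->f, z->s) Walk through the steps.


Starting form: 'pudsog'
Rule 1: Vowel Harmony: all vowels become 'u' (matching first vowel). 'pudsog' -> 'pudsug'
Rule 2: Consonant Assimilation: voiced obstruent before voiceless consonant becomes voiceless ('ds' -> 'ts'). 'pudsug' -> 'putsug'
Rule 3: Final Devoicing: word-final voiced obstruent 'g' becomes voiceless 'k'. 'putsug' -> 'putsuk'
Final form: 'putsuk'

putsuk


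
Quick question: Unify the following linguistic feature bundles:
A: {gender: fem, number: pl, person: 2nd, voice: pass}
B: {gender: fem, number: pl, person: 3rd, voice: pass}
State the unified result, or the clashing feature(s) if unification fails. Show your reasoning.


Compare features:
gender: A=fem vs B=fem -> unified: fem
number: A=pl vs B=pl -> unified: pl
person: A=2nd vs B=3rd -> CLASH
voice: A=pass vs B=pass -> unified: pass
Clash detected on feature 'person' (2nd vs 3rd); unification fails.

CLASH on 'person' (2nd vs 3rd)


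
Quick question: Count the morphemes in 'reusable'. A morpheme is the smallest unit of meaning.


Decomposition: re- (prefix) + use (root) + -able (suffix) = 3 morpheme(s)

3 morphemes


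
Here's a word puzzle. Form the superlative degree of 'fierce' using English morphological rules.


Apply superlative formation (ends in e: add -st): 'fierce' -> 'fiercest'.

fiercest


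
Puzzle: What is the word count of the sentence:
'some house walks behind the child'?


Split into words: some | house | walks | behind | the | child = 6 words.

6


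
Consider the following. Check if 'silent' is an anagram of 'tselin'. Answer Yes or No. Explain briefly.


Sorted letters of 'silent': 'eilnst'
Sorted letters of 'tselin': 'eilnst'
They match.

Yes


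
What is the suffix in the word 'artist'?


The word 'artist' = 'art' (root) + '-ist' (suffix). The suffix is '-ist'.

ist


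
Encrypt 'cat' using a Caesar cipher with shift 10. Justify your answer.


Shift each letter by 10: c -> m, a -> k, t -> d. Result: 'mkd'.

mkd


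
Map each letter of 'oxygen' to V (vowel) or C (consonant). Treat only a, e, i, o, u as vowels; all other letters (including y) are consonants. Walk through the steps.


Letter mapping: o = V, x = C, y = C, g = C, e = V, n = C.

VCCCVC


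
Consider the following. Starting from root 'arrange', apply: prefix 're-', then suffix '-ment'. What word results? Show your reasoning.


Step 1: Add prefix 're-' to 'arrange' = 'rearrange'
Step 2: Add suffix '-ment' to 'rearrange' = 'rearrangement'

rearrangement


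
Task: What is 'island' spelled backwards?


Reverse 'island' character by character: 'dnalsi'.

dnalsi


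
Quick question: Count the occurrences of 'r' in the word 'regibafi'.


Letter 'r' in 'regibafi': found at position(s) 1 = 1 occurrence(s).

1


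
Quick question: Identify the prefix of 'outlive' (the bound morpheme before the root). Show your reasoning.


The word 'outlive' = 'out' (prefix) + 'live' (root). The prefix is 'out'.

out


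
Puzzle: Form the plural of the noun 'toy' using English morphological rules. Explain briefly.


Apply rule: Add -s. 'toy' becomes 'toys'.

toys


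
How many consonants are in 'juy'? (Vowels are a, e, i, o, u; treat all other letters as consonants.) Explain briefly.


Consonants in 'juy': j, y = 2 consonants.

2


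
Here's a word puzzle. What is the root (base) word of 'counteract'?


Remove prefix 'counter' from 'counteract' to get root 'act'.

act


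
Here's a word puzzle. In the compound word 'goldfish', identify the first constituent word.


Split 'goldfish' into 'gold' + 'fish'. The first part is 'gold'.

gold


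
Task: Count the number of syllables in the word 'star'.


Break 'star' into syllables: star -> star = 1 syllable

1 syllable


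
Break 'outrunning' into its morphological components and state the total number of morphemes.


Step 1: Identify prefix: 'out' (meaning: surpass)
Step 2: Identify root: 'run'
Step 3: Identify suffix(es): 'ing'
Decomposition: out- (prefix: surpass) + run (root) + -ing (suffix: ongoing action)
Total morphemes: 3

3 morphemes (out- (prefix: surpass) + run (root) + -ing (suffix: ongoing action))


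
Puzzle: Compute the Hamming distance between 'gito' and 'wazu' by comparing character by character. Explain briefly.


Alignment:
Position 1: 'g' vs 'w' = DIFFER
Position 2: 'i' vs 'a' = DIFFER
Position 3: 't' vs 'z' = DIFFER
Position 4: 'o' vs 'u' = DIFFER
Total differences: 4

4


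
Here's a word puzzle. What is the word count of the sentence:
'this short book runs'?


Split into words: this | short | book | runs = 4 words.

4


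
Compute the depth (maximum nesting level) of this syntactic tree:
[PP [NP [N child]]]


Count bracket nesting levels:
'[' at pos 0: depth = 1
'[' at pos 4: depth = 2
'[' at pos 8: depth = 3
Maximum depth reached: 3

3


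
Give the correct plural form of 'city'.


Apply rule: Change -y to -ies (consonant + y). 'city' becomes 'cities'.

cities


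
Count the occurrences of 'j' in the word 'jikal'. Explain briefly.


Letter 'j' in 'jikal': found at position(s) 1 = 1 occurrence(s).

1


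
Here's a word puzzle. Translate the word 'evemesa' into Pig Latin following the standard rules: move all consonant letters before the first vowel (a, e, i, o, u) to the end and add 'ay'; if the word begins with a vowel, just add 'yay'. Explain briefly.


'evemesa' starts with a vowel, so add 'yay': 'evemesayay'.

evemesayay


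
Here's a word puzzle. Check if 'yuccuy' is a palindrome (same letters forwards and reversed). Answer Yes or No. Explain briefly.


Forward: 'yuccuy'
Reversed: 'yuccuy'
They are identical.

Yes


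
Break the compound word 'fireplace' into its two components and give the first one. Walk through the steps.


Split 'fireplace' into 'fire' + 'place'. The first part is 'fire'.

fire


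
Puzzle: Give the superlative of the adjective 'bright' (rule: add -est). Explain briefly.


Apply superlative formation (add -est): 'bright' -> 'brightest'.

brightest


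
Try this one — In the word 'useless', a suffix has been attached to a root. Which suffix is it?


The word 'useless' = 'use' (root) + '-less' (suffix). The suffix is '-less'.

less


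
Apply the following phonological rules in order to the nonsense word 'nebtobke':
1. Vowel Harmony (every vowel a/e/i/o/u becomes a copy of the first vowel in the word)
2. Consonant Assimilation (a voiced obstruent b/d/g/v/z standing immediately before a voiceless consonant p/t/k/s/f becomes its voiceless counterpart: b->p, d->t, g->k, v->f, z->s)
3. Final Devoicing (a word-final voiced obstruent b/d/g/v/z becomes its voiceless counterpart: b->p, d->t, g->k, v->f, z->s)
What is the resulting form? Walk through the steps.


Starting form: 'nebtobke'
Rule 1: Vowel Harmony: all vowels become 'e' (matching first vowel). 'nebtobke' -> 'nebtebke'
Rule 2: Consonant Assimilation: voiced obstruent before voiceless consonant becomes voiceless ('bt' -> 'pt', 'bk' -> 'pk'). 'nebtebke' -> 'neptepke'
Rule 3: Final Devoicing: the word ends in the vowel 'e', not a consonant. No change.
Final form: 'neptepke'

neptepke


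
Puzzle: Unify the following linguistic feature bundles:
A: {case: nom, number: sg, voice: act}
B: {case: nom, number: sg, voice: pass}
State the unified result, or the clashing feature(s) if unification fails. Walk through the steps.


Compare features:
case: A=nom vs B=nom -> unified: nom
number: A=sg vs B=sg -> unified: sg
voice: A=act vs B=pass -> CLASH
Clash detected on feature 'voice' (act vs pass); unification fails.

CLASH on 'voice' (act vs pass)


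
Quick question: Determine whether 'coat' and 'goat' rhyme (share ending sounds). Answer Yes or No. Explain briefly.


Rime (stressed vowel + following sounds) of 'coat': -oat = /oʊt/
Rime of 'goat': -oat = /oʊt/
/oʊt/ and /oʊt/ are the same ending sound, so the words rhyme.

Yes


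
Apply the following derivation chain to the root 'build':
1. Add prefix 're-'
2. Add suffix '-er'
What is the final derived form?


Step 1: Add prefix 're-' to 'build' = 'rebuild'
Step 2: Add suffix '-er' to 'rebuild' = 'rebuilder'

rebuilder


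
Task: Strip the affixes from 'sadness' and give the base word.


Remove suffix '-ness' from 'sadness' to get root 'sad'.

sad


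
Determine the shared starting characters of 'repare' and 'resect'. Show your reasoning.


Compare from the start: 2 characters match: 're'. Mismatch at position 3: 'p' vs 's'.

re


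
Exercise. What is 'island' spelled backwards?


Reverse 'island' character by character: 'dnalsi'.

dnalsi


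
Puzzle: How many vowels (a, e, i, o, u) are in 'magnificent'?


Vowels in 'magnificent': a, i, i, e = 4 vowels.

4


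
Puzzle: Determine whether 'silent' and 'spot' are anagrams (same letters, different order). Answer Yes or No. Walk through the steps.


Sorted letters of 'silent': 'eilnst'
Sorted letters of 'spot': 'opst'
They do not match.

No


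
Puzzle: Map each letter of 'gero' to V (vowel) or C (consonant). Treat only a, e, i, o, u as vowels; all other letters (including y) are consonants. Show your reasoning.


Letter mapping: g = C, e = V, r = C, o = V.

CVCV


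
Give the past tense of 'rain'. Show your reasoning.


Apply rule: Add -ed. 'rain' becomes 'rained'.

rained


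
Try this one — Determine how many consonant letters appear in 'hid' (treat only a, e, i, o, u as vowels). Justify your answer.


Consonants in 'hid': h, d = 2 consonants.

2


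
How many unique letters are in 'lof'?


Unique letters in 'lof': {f, l, o} = 3 distinct letters.

3


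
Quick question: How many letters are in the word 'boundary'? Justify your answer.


Spell out 'boundary' and number each letter: b(1), o(2), u(3), n(4), d(5), a(6), r(7), y(8). Total: 8 letters.

8


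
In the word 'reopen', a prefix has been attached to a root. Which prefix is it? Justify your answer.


The word 'reopen' = 're' (prefix) + 'open' (root). The prefix is 're'.

re


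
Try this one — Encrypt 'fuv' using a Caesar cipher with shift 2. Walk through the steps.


Shift each letter by 2: f -> h, u -> w, v -> x. Result: 'hwx'.

hwx


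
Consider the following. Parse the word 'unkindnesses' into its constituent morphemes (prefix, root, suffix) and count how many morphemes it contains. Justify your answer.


Step 1: Identify prefix: 'un' (meaning: not/reverse)
Step 2: Identify root: 'kind'
Step 3: Identify suffix(es): 'ness, es'
Decomposition: un- (prefix: not/reverse) + kind (root) + -ness (suffix: state of) + -es (plural)
Total morphemes: 4

4 morphemes (un- (prefix: not/reverse) + kind (root) + -ness (suffix: state of) + -es (plural))


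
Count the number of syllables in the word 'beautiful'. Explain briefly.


Break 'beautiful' into syllables: beau-ti-ful -> beau | ti | ful = 3 syllables

3 syllables


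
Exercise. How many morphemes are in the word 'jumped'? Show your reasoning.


Decomposition: jump (root) + -ed (suffix) = 2 morpheme(s)

2 morphemes


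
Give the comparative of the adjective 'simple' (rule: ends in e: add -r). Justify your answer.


Apply comparative formation (ends in e: add -r): 'simple' -> 'simpler'.

simpler


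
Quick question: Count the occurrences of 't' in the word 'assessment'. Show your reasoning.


Letter 't' in 'assessment': found at position(s) 10 = 1 occurrence(s).

1


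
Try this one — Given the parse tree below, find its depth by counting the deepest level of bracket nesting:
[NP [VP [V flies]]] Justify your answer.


Count bracket nesting levels:
'[' at pos 0: depth = 1
'[' at pos 4: depth = 2
'[' at pos 8: depth = 3
Maximum depth reached: 3

3


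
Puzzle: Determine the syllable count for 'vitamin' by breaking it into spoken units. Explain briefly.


Break 'vitamin' into syllables: vi-ta-min -> vi | ta | min = 3 syllables

3 syllables


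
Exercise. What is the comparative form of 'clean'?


Apply comparative formation (add -er): 'clean' -> 'cleaner'.

cleaner


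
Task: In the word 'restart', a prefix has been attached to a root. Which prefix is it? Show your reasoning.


The word 'restart' = 're' (prefix) + 'start' (root). The prefix is 're'.

re


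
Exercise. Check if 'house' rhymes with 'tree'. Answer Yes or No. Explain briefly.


Rime (stressed vowel + following sounds) of 'house': -ouse = /aʊs/
Rime of 'tree': -ee = /iː/
/aʊs/ and /iː/ are different ending sounds, so the words do not rhyme.

No


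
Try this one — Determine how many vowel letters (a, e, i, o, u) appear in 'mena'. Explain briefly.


Vowels in 'mena': e, a = 2 vowels.

2


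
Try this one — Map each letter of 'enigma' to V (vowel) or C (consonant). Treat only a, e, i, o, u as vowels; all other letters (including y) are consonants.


Letter mapping: e = V, n = C, i = V, g = C, m = C, a = V.

VCVCCV


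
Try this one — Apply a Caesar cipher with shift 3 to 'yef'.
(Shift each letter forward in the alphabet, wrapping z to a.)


Shift each letter by 3: y -> b, e -> h, f -> i. Result: 'bhi'.

bhi


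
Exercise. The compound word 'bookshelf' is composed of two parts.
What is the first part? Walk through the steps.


Split 'bookshelf' into 'book' + 'shelf'. The first part is 'book'.

book


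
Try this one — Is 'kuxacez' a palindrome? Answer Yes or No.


Forward: 'kuxacez'
Reversed: 'zecaxuk'
They differ.

No


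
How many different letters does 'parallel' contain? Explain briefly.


Unique letters in 'parallel': {a, e, l, p, r} = 5 distinct letters.

5


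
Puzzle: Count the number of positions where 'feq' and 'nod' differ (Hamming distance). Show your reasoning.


Alignment:
Position 1: 'f' vs 'n' = DIFFER
Position 2: 'e' vs 'o' = DIFFER
Position 3: 'q' vs 'd' = DIFFER
Total differences: 3

3


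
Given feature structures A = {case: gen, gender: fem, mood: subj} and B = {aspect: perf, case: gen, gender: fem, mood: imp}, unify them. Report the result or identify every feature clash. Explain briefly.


Compare features:
aspect: A=_ vs B=perf -> unified: perf
case: A=gen vs B=gen -> unified: gen
gender: A=fem vs B=fem -> unified: fem
mood: A=subj vs B=imp -> CLASH
Clash detected on feature 'mood' (subj vs imp); unification fails.

CLASH on 'mood' (subj vs imp)


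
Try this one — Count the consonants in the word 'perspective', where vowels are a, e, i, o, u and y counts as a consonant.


Consonants in 'perspective': p, r, s, p, c, t, v = 7 consonants.

7


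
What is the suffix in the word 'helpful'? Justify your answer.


The word 'helpful' = 'help' (root) + '-ful' (suffix). The suffix is '-ful'.

ful
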